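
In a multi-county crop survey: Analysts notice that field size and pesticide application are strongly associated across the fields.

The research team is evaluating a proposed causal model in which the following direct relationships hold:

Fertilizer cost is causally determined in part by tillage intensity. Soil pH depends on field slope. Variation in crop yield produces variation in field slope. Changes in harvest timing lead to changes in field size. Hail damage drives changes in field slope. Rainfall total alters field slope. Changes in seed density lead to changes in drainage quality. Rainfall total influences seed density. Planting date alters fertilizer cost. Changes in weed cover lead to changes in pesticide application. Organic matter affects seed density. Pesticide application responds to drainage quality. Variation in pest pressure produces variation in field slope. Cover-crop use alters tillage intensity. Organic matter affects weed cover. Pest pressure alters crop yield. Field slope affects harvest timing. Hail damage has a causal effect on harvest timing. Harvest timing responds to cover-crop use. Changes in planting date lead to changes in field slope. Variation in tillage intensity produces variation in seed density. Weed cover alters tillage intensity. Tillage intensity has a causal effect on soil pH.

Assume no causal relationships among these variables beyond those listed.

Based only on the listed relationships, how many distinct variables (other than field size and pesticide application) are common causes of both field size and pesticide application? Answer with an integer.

The common causes are: cover-crop use (to field size via cover-crop use → harvest timing → field size; to pesticide application via cover-crop use → tillage intensity → seed density → drainage quality → pesticide application); rainfall total (to field size via rainfall total → field slope → harvest timing → field size; to pesticide application via rainfall total → seed density → drainage quality → pesticide application).
Every other variable lacks a causal path to at least one of field size and pesticide application.

2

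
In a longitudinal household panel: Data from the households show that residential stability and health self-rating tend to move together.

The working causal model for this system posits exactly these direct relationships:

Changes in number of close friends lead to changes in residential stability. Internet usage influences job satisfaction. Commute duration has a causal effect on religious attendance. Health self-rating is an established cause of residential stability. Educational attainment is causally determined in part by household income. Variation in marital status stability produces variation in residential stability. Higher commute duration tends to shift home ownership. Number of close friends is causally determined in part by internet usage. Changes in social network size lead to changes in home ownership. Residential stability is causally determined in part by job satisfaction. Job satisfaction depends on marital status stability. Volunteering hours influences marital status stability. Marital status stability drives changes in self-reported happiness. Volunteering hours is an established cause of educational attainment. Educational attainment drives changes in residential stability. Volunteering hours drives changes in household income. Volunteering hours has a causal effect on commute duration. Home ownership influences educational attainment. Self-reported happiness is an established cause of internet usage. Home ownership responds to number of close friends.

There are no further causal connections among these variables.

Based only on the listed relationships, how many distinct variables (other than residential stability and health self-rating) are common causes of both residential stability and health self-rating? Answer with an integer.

No listed variable has a causal path to both residential stability and health self-rating, so there are no common causes.

0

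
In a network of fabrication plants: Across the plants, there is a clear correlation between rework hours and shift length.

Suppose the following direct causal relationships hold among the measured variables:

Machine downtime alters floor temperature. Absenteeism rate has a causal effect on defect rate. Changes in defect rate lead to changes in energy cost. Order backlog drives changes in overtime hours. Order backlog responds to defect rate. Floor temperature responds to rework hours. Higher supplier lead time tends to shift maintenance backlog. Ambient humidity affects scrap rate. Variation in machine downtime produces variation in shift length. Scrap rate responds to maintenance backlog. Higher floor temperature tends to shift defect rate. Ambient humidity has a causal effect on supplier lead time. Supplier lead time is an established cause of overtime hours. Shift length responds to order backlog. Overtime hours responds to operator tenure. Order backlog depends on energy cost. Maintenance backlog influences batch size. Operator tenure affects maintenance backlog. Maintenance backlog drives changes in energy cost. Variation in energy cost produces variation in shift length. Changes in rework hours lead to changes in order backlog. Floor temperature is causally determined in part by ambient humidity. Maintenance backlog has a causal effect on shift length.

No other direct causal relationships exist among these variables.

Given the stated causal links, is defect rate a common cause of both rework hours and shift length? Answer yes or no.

Defect rate has no stated causal path to rework hours. A confounder must cause both variables, so defect rate does not qualify.

no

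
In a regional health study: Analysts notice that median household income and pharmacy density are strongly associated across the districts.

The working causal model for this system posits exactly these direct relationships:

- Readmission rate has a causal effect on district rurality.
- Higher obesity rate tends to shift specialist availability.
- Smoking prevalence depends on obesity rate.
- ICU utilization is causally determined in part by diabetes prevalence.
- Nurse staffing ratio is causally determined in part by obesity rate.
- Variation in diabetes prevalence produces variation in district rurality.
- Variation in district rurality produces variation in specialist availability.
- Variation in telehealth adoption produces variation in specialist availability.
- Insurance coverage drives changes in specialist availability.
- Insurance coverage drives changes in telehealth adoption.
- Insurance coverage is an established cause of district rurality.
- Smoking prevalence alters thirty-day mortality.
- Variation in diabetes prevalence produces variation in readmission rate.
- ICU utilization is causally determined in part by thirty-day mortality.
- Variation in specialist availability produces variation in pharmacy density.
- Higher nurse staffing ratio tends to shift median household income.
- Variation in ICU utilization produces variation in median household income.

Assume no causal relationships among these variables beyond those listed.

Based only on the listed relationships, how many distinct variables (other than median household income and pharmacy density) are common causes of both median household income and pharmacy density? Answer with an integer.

The common causes are: diabetes prevalence (to median household income via diabetes prevalence → ICU utilization → median household income; to pharmacy density via diabetes prevalence → district rurality → specialist availability → pharmacy density); obesity rate (to median household income via obesity rate → nurse staffing ratio → median household income; to pharmacy density via obesity rate → specialist availability → pharmacy density).
Every other variable lacks a causal path to at least one of median household income and pharmacy density.

2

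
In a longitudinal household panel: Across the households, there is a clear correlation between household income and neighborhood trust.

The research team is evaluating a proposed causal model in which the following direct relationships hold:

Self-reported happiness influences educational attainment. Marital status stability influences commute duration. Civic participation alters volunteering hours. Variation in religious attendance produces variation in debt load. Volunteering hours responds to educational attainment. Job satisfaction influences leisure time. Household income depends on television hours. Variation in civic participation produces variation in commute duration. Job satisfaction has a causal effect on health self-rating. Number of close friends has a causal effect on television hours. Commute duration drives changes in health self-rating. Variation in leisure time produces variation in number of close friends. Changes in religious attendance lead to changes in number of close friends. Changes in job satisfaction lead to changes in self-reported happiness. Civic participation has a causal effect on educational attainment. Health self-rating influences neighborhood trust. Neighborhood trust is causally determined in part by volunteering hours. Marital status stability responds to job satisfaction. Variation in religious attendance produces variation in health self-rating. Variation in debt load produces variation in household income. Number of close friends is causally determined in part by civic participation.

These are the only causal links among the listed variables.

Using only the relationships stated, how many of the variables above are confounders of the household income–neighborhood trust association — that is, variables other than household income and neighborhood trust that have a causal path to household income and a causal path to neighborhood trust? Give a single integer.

3

The common causes are: civic participation (to household income via civic participation → number of close friends → television hours → household income; to neighborhood trust via civic participation → volunteering hours → neighborhood trust); job satisfaction (to household income via job satisfaction → leisure time → number of close friends → television hours → household income; to neighborhood trust via job satisfaction → health self-rating → neighborhood trust); religious attendance (to household income via religious attendance → debt load → household income; to neighborhood trust via religious attendance → health self-rating → neighborhood trust).
Every other variable lacks a causal path to at least one of household income and neighborhood trust.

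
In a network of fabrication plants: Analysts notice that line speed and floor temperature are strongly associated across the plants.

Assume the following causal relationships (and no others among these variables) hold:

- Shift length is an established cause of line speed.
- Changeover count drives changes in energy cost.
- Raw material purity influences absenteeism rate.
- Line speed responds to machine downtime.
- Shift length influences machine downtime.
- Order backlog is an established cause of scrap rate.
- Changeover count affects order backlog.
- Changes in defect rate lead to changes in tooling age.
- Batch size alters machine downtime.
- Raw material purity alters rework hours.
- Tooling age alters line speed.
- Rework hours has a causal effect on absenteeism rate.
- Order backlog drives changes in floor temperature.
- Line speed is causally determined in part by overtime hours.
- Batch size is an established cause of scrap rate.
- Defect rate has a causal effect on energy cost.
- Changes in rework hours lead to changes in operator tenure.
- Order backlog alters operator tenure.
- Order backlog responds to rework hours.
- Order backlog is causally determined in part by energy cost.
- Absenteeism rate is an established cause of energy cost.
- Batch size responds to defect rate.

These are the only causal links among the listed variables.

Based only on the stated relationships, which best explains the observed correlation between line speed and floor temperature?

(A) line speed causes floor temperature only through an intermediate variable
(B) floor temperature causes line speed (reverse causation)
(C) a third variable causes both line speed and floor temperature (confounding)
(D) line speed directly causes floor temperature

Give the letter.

C

Defect rate causes line speed (defect rate → tooling age → line speed) and floor temperature (defect rate → energy cost → order backlog → floor temperature) — a common cause creating the correlation.
There is no stated path from line speed to floor temperature or from floor temperature to line speed, so neither direct nor reverse causation applies.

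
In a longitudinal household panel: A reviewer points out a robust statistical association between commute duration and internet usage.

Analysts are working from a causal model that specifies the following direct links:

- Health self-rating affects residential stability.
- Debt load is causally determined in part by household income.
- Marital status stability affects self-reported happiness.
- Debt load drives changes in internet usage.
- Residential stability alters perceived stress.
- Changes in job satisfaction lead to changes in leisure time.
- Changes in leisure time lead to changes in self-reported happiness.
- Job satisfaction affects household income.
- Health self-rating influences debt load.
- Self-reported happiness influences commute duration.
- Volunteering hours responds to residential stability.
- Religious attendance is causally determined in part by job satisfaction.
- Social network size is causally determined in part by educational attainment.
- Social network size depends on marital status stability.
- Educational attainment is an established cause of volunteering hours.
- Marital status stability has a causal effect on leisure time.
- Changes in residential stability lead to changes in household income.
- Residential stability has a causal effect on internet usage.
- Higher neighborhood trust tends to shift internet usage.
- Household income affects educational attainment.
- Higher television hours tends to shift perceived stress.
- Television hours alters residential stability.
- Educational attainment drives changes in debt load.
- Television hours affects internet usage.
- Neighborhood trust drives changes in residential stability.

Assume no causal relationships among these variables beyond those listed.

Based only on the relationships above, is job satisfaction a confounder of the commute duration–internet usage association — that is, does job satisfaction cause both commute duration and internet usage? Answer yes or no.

yes

Job satisfaction has a causal path to commute duration (job satisfaction → leisure time → self-reported happiness → commute duration) and to internet usage (job satisfaction → household income → debt load → internet usage), so it is a common cause of both — a confounder.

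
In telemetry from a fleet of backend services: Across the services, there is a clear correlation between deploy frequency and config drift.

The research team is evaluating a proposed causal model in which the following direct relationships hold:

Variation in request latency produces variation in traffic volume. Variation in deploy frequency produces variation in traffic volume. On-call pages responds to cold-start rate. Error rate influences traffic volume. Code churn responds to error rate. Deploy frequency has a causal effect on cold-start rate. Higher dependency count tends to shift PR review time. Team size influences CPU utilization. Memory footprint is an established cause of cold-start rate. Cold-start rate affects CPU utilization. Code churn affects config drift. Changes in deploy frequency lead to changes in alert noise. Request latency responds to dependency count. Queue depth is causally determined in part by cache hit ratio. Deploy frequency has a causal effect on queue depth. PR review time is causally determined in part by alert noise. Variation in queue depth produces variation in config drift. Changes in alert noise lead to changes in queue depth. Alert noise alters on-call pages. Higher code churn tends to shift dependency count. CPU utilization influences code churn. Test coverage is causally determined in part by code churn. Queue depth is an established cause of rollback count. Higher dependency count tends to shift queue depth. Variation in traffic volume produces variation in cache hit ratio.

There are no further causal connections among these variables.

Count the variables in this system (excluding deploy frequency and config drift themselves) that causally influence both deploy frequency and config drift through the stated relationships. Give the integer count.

0

No listed variable has a causal path to both deploy frequency and config drift, so there are no common causes.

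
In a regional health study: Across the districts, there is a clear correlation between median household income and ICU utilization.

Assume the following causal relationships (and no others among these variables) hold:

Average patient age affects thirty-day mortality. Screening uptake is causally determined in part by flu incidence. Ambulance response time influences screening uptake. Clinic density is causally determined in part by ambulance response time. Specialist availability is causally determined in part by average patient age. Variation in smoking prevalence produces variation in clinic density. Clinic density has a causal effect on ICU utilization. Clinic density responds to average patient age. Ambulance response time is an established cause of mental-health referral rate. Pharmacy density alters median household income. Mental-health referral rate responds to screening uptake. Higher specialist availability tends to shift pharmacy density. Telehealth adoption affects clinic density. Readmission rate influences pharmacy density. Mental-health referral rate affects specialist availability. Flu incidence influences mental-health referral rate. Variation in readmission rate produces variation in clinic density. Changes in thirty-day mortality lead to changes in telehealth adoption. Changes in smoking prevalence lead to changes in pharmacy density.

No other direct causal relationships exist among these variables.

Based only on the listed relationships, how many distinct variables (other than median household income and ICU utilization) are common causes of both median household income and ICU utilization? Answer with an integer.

The common causes are: ambulance response time (to median household income via ambulance response time → mental-health referral rate → specialist availability → pharmacy density → median household income; to ICU utilization via ambulance response time → clinic density → ICU utilization); average patient age (to median household income via average patient age → specialist availability → pharmacy density → median household income; to ICU utilization via average patient age → clinic density → ICU utilization); readmission rate (to median household income via readmission rate → pharmacy density → median household income; to ICU utilization via readmission rate → clinic density → ICU utilization); smoking prevalence (to median household income via smoking prevalence → pharmacy density → median household income; to ICU utilization via smoking prevalence → clinic density → ICU utilization).
Every other variable lacks a causal path to at least one of median household income and ICU utilization.

4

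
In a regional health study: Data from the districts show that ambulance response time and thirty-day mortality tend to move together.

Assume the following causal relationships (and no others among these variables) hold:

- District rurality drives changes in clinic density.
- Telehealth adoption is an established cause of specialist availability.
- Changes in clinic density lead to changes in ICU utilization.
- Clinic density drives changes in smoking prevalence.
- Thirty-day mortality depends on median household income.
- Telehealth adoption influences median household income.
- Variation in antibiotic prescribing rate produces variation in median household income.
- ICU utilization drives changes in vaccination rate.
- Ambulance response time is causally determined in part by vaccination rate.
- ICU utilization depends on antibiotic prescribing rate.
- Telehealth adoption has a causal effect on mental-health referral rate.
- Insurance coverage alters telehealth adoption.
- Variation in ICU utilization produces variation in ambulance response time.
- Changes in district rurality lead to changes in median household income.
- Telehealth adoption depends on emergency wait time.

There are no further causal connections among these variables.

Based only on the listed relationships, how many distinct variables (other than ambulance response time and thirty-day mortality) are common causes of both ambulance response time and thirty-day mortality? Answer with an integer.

The common causes are: antibiotic prescribing rate (to ambulance response time via antibiotic prescribing rate → ICU utilization → ambulance response time; to thirty-day mortality via antibiotic prescribing rate → median household income → thirty-day mortality); district rurality (to ambulance response time via district rurality → clinic density → ICU utilization → ambulance response time; to thirty-day mortality via district rurality → median household income → thirty-day mortality).
Every other variable lacks a causal path to at least one of ambulance response time and thirty-day mortality.

2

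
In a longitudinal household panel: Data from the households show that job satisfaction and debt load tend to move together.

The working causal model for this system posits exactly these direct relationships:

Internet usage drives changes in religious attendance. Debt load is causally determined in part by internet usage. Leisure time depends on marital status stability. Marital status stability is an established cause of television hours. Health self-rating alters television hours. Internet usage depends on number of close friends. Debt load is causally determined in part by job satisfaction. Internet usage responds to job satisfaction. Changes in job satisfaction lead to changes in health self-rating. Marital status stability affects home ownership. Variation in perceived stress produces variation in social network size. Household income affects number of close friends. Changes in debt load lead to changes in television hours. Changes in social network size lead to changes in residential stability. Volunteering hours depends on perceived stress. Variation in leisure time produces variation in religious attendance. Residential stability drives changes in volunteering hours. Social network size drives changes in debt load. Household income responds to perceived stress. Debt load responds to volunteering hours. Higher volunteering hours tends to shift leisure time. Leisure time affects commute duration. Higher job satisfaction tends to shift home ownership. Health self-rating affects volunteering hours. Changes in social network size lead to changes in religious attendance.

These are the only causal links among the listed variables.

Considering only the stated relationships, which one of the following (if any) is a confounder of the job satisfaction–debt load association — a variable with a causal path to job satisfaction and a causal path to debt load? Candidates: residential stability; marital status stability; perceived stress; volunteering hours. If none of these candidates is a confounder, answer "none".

none

None of the listed candidates has causal paths to both job satisfaction and debt load in the stated relationships, so none is a common cause.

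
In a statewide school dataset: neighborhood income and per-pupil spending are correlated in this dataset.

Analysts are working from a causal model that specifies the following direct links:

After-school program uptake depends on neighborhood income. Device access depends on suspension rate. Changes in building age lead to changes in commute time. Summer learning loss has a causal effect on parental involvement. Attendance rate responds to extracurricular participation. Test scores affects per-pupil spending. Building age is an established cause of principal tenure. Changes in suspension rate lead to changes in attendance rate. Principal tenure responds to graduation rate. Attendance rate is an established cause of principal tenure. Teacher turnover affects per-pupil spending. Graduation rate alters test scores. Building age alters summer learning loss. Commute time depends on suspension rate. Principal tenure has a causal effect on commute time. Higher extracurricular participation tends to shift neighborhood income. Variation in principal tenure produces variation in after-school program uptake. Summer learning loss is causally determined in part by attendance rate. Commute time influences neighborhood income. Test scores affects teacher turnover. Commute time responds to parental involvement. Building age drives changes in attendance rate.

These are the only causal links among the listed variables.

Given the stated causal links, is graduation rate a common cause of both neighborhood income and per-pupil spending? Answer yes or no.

Graduation rate has a causal path to neighborhood income (graduation rate → principal tenure → commute time → neighborhood income) and to per-pupil spending (graduation rate → test scores → per-pupil spending), so it is a common cause of both — a confounder.

yes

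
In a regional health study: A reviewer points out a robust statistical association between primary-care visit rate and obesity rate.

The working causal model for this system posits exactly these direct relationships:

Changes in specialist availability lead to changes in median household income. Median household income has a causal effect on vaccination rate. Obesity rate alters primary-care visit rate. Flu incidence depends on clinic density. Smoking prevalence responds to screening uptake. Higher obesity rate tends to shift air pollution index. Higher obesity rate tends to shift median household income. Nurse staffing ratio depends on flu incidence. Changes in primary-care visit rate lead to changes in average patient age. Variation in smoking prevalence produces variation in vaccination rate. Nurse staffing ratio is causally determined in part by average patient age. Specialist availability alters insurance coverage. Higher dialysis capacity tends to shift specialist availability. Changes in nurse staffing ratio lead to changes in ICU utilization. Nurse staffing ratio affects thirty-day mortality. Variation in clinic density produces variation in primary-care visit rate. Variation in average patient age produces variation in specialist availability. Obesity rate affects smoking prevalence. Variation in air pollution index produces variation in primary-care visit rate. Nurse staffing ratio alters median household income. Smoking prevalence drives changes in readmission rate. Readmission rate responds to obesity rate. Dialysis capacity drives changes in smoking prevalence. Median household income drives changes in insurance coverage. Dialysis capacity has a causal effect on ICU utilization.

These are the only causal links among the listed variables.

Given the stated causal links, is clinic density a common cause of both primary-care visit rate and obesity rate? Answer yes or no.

no

Clinic density has no stated causal path to obesity rate. A confounder must cause both variables, so clinic density does not qualify.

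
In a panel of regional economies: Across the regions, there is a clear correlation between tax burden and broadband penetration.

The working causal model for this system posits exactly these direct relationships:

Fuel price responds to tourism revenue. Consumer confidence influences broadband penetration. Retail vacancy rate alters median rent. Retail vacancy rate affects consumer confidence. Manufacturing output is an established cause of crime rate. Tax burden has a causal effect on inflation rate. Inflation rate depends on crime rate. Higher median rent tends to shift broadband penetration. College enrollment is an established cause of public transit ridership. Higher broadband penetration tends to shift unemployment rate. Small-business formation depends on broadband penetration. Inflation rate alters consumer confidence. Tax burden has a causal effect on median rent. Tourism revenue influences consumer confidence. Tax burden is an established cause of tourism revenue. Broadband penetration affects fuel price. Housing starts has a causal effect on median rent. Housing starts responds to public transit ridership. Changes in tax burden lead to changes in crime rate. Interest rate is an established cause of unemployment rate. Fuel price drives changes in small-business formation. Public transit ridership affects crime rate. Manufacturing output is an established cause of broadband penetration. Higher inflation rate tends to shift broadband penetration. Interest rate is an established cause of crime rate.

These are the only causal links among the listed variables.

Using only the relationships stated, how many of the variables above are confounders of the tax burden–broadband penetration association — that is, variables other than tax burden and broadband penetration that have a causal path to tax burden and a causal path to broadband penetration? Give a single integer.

No listed variable has a causal path to both tax burden and broadband penetration, so there are no common causes.

0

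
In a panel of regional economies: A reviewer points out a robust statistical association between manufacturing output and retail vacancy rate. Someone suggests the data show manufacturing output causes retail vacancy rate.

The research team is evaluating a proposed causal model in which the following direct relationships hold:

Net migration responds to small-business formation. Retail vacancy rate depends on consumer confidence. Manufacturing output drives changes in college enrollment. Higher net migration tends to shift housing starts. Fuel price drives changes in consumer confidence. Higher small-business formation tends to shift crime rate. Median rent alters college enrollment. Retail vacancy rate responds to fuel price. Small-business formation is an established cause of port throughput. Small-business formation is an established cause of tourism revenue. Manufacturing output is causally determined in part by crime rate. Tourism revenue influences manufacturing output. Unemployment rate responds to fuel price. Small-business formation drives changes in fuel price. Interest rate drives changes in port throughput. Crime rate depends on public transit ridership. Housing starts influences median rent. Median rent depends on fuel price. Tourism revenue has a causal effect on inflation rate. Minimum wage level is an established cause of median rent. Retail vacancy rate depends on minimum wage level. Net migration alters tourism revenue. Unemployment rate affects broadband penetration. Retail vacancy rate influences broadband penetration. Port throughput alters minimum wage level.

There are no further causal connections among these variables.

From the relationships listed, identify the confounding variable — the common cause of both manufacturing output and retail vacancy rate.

small-business formation

Small-business formation has a causal path to manufacturing output (small-business formation → tourism revenue → manufacturing output) and a separate causal path to retail vacancy rate (small-business formation → fuel price → retail vacancy rate), so it is a common cause of both.
No stated relationship gives manufacturing output a causal route to retail vacancy rate, so the correlation is explained by the shared upstream cause rather than a direct effect.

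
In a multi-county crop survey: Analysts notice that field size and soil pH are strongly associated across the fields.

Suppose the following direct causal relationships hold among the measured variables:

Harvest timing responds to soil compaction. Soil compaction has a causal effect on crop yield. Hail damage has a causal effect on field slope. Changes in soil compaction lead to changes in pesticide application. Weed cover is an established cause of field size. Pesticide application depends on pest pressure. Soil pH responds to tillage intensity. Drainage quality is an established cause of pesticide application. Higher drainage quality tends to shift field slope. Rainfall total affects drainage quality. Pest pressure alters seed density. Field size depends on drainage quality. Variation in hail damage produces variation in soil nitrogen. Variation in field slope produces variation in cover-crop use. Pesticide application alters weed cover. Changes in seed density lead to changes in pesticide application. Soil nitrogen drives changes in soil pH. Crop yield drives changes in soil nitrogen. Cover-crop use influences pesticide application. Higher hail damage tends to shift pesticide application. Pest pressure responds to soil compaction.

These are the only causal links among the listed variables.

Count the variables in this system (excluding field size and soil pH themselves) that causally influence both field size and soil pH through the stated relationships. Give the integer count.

The common causes are: hail damage (to field size via hail damage → pesticide application → weed cover → field size; to soil pH via hail damage → soil nitrogen → soil pH); soil compaction (to field size via soil compaction → pesticide application → weed cover → field size; to soil pH via soil compaction → crop yield → soil nitrogen → soil pH).
Every other variable lacks a causal path to at least one of field size and soil pH.

2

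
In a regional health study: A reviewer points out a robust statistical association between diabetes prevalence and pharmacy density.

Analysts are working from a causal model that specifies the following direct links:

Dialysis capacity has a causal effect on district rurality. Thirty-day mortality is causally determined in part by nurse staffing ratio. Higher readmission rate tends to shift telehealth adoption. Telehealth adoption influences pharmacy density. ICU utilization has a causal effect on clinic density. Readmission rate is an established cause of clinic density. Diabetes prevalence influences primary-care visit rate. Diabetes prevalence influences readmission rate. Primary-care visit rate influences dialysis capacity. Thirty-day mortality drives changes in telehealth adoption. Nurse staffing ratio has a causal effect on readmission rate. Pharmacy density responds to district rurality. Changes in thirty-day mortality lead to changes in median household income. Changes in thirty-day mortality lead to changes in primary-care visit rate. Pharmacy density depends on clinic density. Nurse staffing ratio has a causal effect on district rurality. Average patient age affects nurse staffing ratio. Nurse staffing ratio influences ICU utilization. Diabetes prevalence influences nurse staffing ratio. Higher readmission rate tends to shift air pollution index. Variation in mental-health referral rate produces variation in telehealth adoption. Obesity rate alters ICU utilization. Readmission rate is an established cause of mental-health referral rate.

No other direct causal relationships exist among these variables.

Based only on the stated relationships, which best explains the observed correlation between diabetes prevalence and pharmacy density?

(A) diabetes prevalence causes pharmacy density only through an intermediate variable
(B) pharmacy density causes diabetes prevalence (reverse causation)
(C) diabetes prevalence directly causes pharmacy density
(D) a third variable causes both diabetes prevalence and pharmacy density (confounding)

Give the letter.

Diabetes prevalence reaches pharmacy density through diabetes prevalence → readmission rate → telehealth adoption → pharmacy density — an indirect causal chain with no direct diabetes prevalence → pharmacy density link. No variable causes both diabetes prevalence and pharmacy density, so confounding is ruled out; the effect is mediated.

A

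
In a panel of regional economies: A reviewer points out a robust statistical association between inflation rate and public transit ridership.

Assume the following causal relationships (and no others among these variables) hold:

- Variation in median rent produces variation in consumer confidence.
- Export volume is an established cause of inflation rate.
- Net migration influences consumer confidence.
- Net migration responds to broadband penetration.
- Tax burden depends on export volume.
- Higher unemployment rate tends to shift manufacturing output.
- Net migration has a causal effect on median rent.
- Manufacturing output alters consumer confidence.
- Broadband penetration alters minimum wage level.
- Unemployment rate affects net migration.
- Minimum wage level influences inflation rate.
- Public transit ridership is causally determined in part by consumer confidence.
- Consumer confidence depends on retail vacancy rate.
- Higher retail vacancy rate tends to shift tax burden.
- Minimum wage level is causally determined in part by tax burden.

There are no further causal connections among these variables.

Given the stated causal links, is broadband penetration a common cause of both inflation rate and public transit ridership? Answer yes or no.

Broadband penetration has a causal path to inflation rate (broadband penetration → minimum wage level → inflation rate) and to public transit ridership (broadband penetration → net migration → consumer confidence → public transit ridership), so it is a common cause of both — a confounder.

yes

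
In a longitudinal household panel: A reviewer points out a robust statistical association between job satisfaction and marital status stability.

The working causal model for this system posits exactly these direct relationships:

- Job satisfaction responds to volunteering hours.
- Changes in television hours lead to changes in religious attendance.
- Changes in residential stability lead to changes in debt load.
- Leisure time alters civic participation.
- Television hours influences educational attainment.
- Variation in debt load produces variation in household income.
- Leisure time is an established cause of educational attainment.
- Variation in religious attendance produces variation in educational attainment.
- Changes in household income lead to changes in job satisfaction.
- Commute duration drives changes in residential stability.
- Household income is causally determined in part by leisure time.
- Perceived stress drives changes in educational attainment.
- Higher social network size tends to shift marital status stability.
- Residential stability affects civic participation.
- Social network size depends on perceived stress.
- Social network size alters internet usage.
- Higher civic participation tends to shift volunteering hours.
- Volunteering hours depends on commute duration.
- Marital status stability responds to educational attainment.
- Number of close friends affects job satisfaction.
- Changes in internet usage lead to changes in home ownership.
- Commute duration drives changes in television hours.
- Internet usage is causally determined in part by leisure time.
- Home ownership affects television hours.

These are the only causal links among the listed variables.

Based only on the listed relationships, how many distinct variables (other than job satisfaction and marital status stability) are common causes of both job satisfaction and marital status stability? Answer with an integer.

The common causes are: commute duration (to job satisfaction via commute duration → volunteering hours → job satisfaction; to marital status stability via commute duration → television hours → educational attainment → marital status stability); leisure time (to job satisfaction via leisure time → household income → job satisfaction; to marital status stability via leisure time → educational attainment → marital status stability).
Every other variable lacks a causal path to at least one of job satisfaction and marital status stability.

2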